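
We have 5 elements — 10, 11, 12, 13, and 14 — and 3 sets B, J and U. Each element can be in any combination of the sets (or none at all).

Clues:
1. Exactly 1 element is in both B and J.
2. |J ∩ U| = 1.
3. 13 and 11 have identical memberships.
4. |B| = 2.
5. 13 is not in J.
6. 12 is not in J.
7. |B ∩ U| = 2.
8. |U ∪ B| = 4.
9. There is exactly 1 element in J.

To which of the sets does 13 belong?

13: U

From (5): 13 ∉ J.
From (6): 12 ∉ J.
(3): 11 matches 13: 11 ∉ J.
Suppose 13 ∈ B: no assignment then satisfies all the clues, so 13 ∉ B.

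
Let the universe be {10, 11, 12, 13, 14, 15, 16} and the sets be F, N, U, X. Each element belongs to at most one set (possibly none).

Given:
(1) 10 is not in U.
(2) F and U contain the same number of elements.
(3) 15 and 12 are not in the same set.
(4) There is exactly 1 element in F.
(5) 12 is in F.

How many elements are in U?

1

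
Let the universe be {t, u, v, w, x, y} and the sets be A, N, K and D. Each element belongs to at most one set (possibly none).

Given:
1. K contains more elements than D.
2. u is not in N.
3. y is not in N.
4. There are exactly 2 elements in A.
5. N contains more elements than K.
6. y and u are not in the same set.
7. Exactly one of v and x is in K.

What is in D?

D = {}

From (2): u ∉ N.
From (3): y ∉ N.
Suppose t ∈ D: no assignment then satisfies all the clues, so t ∉ D.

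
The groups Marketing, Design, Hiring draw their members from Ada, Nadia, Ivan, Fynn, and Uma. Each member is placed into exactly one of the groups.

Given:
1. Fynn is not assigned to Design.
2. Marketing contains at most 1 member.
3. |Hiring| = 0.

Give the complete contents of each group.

Marketing = {Fynn}; Design = {Ada, Ivan, Nadia, Uma}; Hiring = {}

From (1): Fynn ∉ Design.
(3): Hiring already has 0, so the rest are out.
Only one group left: Fynn ∈ Marketing.
(2): Marketing already has 1, so the rest are out.
Only one group left: Ada ∈ Design.
Only one group left: Nadia ∈ Design.
Only one group left: Ivan ∈ Design.
Only one group left: Uma ∈ Design.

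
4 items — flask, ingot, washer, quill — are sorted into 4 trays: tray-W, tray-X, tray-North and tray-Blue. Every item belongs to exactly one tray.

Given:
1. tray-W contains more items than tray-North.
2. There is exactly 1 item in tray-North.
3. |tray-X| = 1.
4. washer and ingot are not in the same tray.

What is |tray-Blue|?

0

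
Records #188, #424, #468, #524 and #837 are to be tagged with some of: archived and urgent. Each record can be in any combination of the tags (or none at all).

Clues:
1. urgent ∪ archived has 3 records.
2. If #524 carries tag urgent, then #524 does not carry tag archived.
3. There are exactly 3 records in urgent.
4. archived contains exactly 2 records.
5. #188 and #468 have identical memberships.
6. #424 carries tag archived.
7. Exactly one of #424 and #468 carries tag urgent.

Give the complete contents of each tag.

From (6): #424 ∈ archived.
Suppose #188 ∈ archived: no assignment then satisfies all the clues, so #188 ∉ archived.

archived = {#424, #837}; urgent = {#424, #524, #837}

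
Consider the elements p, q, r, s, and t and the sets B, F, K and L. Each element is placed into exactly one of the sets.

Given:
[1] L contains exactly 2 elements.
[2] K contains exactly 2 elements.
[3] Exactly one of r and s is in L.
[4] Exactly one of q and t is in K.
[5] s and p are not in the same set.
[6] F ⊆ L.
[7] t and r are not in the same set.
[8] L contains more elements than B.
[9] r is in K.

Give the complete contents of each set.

B = {p}; F = {}; K = {q, r}; L = {s, t}

From (9): r ∈ K.
(3) (exactly one): s ∈ L.
(5): p ∉ L.
(6) contrapositive: p ∉ F.
(7): t ∉ K.
(4) (exactly one): q ∈ K.
(1): only 2 candidates remain for L, so all are in.
(2): K already has 2, so the rest are out.
Only one set left: p ∈ B.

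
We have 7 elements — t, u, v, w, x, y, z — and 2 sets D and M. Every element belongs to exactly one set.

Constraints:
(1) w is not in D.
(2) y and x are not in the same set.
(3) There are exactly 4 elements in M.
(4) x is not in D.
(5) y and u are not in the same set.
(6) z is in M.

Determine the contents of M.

M = {u, w, x, z}

From (1): w ∉ D.
From (4): x ∉ D.
From (6): z ∈ M.
Only one set left: w ∈ M.
Only one set left: x ∈ M.
(2): y ∉ M.
Only one set left: y ∈ D.
(5): u ∉ D.
Only one set left: u ∈ M.
(3): M already has 4, so the rest are out.
Only one set left: t ∈ D.
Only one set left: v ∈ D.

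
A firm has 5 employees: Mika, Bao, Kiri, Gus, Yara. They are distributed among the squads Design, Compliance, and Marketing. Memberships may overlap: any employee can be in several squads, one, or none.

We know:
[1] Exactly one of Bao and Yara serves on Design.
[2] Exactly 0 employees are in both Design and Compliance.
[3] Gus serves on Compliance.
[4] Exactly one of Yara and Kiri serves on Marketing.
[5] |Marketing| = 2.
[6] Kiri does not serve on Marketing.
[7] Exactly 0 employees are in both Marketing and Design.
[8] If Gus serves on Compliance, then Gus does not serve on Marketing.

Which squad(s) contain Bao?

Bao: Design

From (3): Gus ∈ Compliance.
From (6): Kiri ∉ Marketing.
(4) (exactly one): Yara ∈ Marketing.
(8): Gus ∉ Marketing.
Suppose Bao ∉ Design: no assignment then satisfies all the clues, so Bao ∈ Design.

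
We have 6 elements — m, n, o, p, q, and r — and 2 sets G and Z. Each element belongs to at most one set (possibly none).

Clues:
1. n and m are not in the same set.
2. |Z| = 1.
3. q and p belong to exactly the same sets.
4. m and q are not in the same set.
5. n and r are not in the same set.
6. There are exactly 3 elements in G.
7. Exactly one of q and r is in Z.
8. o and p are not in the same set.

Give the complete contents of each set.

G = {n, p, q}; Z = {r}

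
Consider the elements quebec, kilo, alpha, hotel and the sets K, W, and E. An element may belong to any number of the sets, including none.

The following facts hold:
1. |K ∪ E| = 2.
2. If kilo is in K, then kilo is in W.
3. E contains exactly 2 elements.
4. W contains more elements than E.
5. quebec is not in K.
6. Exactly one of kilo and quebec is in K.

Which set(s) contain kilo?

kilo: E, K, W

From (5): quebec ∉ K.
(6) (exactly one): kilo ∈ K.
(2): kilo ∈ W.
Suppose kilo ∉ E: no assignment then satisfies all the clues, so kilo ∈ E.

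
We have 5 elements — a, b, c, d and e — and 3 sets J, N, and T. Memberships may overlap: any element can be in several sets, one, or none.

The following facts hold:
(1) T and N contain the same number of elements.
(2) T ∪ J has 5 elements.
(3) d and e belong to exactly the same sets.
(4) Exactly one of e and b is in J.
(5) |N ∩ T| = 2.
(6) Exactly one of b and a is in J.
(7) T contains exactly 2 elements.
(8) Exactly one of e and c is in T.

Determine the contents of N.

N = {b, c}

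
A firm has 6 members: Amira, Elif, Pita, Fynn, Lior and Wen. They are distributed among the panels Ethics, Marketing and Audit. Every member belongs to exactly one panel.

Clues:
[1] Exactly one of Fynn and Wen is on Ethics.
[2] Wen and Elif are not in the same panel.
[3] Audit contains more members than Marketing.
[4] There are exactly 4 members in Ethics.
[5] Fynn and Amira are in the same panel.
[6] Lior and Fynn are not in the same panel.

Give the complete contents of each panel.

Ethics = {Amira, Elif, Fynn, Pita}; Marketing = {}; Audit = {Lior, Wen}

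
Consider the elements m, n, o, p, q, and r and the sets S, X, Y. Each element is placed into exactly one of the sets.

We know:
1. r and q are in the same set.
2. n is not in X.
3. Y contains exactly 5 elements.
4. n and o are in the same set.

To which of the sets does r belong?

r: Y

From (2): n ∉ X.
(4): o matches n: o ∉ X.
Suppose r ∈ S: no assignment then satisfies all the clues, so r ∉ S.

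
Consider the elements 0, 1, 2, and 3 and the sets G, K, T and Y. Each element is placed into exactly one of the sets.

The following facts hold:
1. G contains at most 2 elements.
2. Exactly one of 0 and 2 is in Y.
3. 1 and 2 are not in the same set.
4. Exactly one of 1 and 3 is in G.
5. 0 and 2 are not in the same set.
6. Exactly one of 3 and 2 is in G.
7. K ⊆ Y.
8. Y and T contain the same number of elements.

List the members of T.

T = {1}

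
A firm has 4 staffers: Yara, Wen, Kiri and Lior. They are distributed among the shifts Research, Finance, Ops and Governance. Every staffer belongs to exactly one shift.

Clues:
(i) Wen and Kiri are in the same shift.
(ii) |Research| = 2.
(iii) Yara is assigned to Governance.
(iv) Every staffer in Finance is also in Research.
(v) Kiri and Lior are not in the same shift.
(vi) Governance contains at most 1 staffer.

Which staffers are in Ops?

Ops = {Lior}

From (iii): Yara ∈ Governance.
(vi): Governance already has 1, so the rest are out.
Suppose Wen ∈ Ops: no assignment then satisfies all the clues, so Wen ∉ Ops.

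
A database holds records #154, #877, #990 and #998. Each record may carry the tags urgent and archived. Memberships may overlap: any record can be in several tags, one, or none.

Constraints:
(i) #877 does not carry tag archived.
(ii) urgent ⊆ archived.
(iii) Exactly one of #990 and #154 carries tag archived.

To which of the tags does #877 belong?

#877: none

From (i): #877 ∉ archived.
(ii) contrapositive: #877 ∉ urgent.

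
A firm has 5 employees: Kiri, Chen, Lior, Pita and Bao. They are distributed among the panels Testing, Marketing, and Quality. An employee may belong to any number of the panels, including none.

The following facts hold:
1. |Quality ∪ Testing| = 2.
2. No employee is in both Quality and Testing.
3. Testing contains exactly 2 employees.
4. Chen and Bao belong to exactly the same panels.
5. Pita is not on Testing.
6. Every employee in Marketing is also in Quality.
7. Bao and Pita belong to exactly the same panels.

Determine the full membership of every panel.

Testing = {Kiri, Lior}; Marketing = {}; Quality = {}

From (5): Pita ∉ Testing.
(7): Bao matches Pita: Bao ∉ Testing.
(4): Chen matches Bao: Chen ∉ Testing.
(3): only 2 candidates remain for Testing, so all are in.
(2) (disjoint): Kiri ∉ Quality.
(2) (disjoint): Lior ∉ Quality.
(6) contrapositive: Kiri ∉ Marketing.
(6) contrapositive: Lior ∉ Marketing.
Suppose Chen ∈ Marketing: no assignment then satisfies all the clues, so Chen ∉ Marketing.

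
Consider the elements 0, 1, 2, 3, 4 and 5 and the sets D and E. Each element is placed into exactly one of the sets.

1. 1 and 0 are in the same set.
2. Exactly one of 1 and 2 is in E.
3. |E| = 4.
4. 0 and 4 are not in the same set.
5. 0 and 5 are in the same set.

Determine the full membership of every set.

D = {2, 4}; E = {0, 1, 3, 5}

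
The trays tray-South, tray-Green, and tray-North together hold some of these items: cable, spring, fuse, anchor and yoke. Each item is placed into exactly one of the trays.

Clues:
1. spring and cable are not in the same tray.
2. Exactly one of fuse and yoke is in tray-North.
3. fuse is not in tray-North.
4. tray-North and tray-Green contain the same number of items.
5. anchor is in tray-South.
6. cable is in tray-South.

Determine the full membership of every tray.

From (3): fuse ∉ tray-North.
From (5): anchor ∈ tray-South.
From (6): cable ∈ tray-South.
(1): spring ∉ tray-South.
(2) (exactly one): yoke ∈ tray-North.
Suppose spring ∉ tray-Green: no assignment then satisfies all the clues, so spring ∈ tray-Green.

tray-South = {anchor, cable, fuse}; tray-Green = {spring}; tray-North = {yoke}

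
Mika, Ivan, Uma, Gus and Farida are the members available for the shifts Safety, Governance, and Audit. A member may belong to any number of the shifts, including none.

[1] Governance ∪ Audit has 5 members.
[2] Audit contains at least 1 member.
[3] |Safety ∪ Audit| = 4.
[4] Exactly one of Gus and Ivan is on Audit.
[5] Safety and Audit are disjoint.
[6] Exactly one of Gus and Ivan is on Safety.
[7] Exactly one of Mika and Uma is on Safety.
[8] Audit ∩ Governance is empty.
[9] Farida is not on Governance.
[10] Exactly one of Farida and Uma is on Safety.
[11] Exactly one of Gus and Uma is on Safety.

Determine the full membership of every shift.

Safety = {Ivan, Uma}; Governance = {Ivan, Mika, Uma}; Audit = {Farida, Gus}

From (9): Farida ∉ Governance.
Suppose Mika ∈ Safety: no assignment then satisfies all the clues, so Mika ∉ Safety.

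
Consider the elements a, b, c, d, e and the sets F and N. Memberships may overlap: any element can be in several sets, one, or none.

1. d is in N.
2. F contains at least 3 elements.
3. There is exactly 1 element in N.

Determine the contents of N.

N = {d}

From (1): d ∈ N.
(3): N already has 1, so the rest are out.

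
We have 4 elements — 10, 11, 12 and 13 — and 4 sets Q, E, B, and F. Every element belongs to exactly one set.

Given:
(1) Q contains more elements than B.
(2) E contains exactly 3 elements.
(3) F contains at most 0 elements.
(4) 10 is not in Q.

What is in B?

From (4): 10 ∉ Q.
(3): F already has 0, so the rest are out.
Suppose 10 ∈ B: no assignment then satisfies all the clues, so 10 ∉ B.

B = {}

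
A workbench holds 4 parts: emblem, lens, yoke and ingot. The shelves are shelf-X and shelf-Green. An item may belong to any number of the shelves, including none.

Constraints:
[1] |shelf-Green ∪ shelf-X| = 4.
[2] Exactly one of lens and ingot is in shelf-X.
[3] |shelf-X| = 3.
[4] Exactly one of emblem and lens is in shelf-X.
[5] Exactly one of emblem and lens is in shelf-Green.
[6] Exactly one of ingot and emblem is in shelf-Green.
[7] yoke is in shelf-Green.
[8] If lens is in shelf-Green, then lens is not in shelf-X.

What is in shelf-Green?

shelf-Green = {ingot, lens, yoke}

From (7): yoke ∈ shelf-Green.
Suppose emblem ∈ shelf-Green: no assignment then satisfies all the clues, so emblem ∉ shelf-Green.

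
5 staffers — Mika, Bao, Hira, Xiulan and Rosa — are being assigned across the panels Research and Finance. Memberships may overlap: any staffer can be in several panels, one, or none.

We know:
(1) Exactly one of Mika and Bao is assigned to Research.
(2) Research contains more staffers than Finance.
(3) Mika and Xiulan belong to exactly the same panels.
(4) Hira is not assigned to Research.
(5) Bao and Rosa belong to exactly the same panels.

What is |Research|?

2

From (4): Hira ∉ Research.
Suppose Mika ∈ Finance: no assignment then satisfies all the clues, so Mika ∉ Finance.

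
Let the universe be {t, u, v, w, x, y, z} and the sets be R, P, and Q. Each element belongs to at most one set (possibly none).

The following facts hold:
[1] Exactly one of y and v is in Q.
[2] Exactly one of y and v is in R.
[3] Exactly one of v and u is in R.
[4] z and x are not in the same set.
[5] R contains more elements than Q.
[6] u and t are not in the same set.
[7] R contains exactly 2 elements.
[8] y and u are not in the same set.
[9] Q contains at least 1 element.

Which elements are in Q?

Q = {y}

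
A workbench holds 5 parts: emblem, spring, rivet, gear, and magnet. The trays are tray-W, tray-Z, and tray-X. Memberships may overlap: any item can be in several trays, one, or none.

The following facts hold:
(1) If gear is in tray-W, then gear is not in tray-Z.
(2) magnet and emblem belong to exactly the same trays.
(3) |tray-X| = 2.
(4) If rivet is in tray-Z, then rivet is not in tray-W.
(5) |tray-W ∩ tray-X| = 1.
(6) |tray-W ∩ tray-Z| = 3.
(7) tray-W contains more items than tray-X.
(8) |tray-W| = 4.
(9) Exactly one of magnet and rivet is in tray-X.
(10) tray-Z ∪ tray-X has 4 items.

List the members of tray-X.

tray-X = {rivet, spring}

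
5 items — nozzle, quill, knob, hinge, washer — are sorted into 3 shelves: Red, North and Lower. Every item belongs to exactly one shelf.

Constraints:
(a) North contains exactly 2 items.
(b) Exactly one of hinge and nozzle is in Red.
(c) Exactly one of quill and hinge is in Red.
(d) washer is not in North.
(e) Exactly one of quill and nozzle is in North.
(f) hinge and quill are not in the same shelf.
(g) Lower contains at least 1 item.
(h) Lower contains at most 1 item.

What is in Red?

From (d): washer ∉ North.
Suppose nozzle ∈ Red: no assignment then satisfies all the clues, so nozzle ∉ Red.

Red = {hinge, washer}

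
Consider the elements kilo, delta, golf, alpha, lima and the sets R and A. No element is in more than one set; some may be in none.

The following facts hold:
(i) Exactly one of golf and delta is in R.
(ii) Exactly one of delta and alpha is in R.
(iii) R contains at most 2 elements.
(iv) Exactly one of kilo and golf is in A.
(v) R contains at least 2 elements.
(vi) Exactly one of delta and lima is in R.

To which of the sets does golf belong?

golf: A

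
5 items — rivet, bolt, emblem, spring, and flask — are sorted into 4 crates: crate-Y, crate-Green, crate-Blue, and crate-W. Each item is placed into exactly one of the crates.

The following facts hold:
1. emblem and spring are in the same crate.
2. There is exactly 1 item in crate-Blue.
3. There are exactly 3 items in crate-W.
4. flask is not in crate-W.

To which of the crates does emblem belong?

emblem: crate-W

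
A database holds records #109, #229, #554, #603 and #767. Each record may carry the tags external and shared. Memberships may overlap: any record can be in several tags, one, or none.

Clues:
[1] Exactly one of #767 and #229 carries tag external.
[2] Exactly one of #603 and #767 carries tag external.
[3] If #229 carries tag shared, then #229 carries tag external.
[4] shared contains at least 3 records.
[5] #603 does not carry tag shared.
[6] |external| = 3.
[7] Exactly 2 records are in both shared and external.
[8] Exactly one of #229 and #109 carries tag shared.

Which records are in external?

external = {#229, #554, #603}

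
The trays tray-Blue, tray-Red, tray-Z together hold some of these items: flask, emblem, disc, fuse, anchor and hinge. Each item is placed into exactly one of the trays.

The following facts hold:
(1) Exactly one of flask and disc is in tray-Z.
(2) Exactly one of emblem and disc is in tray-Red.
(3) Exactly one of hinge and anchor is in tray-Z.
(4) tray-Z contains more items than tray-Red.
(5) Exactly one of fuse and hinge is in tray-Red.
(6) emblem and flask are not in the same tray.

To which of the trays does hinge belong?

hinge: tray-Red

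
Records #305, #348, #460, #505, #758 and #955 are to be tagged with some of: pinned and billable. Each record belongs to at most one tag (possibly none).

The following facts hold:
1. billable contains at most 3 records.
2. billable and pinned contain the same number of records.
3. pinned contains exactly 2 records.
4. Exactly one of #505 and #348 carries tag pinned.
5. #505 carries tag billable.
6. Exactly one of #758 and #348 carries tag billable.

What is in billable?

billable = {#505, #758}

From (5): #505 ∈ billable.
(4) (exactly one): #348 ∈ pinned.
(6) (exactly one): #758 ∈ billable.
Suppose #305 ∈ billable: no assignment then satisfies all the clues, so #305 ∉ billable.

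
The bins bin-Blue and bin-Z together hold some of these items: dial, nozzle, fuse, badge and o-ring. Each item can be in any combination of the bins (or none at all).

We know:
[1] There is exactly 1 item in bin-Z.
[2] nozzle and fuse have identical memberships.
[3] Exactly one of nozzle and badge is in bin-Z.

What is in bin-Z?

bin-Z = {badge}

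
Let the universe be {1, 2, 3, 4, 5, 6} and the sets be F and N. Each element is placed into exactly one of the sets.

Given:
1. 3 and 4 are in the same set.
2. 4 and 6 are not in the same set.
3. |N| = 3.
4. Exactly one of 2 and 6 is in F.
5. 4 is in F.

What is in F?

From (5): 4 ∈ F.
(1): 3 matches 4: 3 ∈ F.
(2): 6 ∉ F.
(4) (exactly one): 2 ∈ F.
Only one set left: 6 ∈ N.
(3): only 3 candidates remain for N, so all are in.

F = {2, 3, 4}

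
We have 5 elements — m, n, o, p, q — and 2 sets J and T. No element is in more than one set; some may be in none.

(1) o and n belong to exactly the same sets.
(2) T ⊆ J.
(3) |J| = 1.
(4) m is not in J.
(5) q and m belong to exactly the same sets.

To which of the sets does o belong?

o: none

From (4): m ∉ J.
(2) contrapositive: m ∉ T.
(5): q matches m: q ∉ J.
(5): q matches m: q ∉ T.
Suppose o ∈ J: no assignment then satisfies all the clues, so o ∉ J.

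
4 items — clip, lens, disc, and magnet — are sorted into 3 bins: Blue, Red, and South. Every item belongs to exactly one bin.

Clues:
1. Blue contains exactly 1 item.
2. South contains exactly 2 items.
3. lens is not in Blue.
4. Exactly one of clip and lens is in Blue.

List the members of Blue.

Blue = {clip}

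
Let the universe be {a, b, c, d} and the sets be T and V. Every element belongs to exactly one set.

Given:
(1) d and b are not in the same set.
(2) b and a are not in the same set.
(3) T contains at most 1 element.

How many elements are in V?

3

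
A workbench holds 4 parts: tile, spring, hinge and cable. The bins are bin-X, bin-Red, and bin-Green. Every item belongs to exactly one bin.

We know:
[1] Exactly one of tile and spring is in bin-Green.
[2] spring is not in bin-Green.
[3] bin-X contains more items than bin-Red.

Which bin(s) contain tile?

tile: bin-Green

From (2): spring ∉ bin-Green.
(1) (exactly one): tile ∈ bin-Green.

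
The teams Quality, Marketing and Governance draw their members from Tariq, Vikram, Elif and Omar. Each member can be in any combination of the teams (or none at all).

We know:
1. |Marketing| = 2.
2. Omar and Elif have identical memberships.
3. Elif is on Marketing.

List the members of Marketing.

Marketing = {Elif, Omar}

From (3): Elif ∈ Marketing.
(2): Omar matches Elif: Omar ∈ Marketing.
(1): Marketing already has 2, so the rest are out.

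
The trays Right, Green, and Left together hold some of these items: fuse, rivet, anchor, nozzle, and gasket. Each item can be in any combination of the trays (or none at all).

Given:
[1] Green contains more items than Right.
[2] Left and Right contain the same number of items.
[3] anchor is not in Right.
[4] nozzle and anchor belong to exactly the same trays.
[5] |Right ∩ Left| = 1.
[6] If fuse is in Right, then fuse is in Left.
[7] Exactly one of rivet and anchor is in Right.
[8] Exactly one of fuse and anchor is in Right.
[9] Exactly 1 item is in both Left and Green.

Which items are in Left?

Left = {fuse, gasket}

From (3): anchor ∉ Right.
(4): nozzle matches anchor: nozzle ∉ Right.
(7) (exactly one): rivet ∈ Right.
(8) (exactly one): fuse ∈ Right.
(6): fuse ∈ Left.
Suppose rivet ∈ Left: no assignment then satisfies all the clues, so rivet ∉ Left.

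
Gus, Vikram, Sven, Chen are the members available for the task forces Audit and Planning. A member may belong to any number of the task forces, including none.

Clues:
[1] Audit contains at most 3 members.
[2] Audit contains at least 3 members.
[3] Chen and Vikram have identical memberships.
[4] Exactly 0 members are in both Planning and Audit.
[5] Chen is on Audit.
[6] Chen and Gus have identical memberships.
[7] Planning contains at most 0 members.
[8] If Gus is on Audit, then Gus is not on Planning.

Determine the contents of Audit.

Audit = {Chen, Gus, Vikram}

From (5): Chen ∈ Audit.
(3): Vikram matches Chen: Vikram ∈ Audit.
(6): Gus matches Chen: Gus ∈ Audit.
(7): Planning already has 0, so the rest are out.
(1): Audit already has 3, so the rest are out.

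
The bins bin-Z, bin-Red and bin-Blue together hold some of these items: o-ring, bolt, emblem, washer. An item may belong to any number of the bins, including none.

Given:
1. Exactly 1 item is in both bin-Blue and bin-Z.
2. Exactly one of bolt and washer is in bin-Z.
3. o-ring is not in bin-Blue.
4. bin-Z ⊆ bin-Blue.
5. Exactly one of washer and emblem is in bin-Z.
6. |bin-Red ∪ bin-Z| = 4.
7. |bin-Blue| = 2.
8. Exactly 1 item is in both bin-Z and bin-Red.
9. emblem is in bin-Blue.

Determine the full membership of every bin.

From (3): o-ring ∉ bin-Blue.
From (9): emblem ∈ bin-Blue.
(4) contrapositive: o-ring ∉ bin-Z.
Suppose o-ring ∉ bin-Red: no assignment then satisfies all the clues, so o-ring ∈ bin-Red.

bin-Z = {washer}; bin-Red = {bolt, emblem, o-ring, washer}; bin-Blue = {emblem, washer}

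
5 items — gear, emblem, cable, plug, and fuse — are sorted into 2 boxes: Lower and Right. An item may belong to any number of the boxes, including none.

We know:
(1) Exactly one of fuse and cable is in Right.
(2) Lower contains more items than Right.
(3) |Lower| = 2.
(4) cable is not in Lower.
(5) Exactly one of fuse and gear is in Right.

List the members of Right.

Right = {fuse}

From (4): cable ∉ Lower.
Suppose gear ∈ Right: no assignment then satisfies all the clues, so gear ∉ Right.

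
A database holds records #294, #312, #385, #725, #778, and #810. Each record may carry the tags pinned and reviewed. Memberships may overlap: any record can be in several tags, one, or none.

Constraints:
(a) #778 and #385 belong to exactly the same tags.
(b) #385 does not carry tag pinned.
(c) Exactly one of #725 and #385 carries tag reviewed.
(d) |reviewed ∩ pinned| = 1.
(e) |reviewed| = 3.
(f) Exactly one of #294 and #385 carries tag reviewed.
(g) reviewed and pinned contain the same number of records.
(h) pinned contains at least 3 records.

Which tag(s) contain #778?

From (b): #385 ∉ pinned.
(a): #778 matches #385: #778 ∉ pinned.
Suppose #778 ∉ reviewed: no assignment then satisfies all the clues, so #778 ∈ reviewed.

#778: reviewed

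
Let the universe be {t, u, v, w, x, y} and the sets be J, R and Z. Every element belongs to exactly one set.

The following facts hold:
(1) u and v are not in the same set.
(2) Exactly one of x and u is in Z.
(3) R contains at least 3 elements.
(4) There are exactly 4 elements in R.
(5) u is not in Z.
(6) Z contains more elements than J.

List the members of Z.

Z = {v, x}

From (5): u ∉ Z.
(2) (exactly one): x ∈ Z.
Suppose t ∈ Z: no assignment then satisfies all the clues, so t ∉ Z.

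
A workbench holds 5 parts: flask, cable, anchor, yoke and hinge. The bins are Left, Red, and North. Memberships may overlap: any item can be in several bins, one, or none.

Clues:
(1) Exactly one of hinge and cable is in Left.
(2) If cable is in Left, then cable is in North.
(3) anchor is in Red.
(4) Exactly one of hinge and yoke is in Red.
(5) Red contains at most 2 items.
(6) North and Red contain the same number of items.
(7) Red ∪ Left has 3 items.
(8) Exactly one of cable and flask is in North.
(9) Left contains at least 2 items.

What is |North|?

2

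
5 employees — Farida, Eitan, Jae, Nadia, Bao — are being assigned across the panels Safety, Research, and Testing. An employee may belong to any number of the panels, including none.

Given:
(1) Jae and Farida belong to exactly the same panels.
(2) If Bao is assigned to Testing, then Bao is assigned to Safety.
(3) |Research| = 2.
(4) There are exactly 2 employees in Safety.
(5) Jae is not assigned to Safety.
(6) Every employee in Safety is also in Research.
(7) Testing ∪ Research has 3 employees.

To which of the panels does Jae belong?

Jae: none

From (5): Jae ∉ Safety.
(1): Farida matches Jae: Farida ∉ Safety.
Suppose Jae ∈ Research: no assignment then satisfies all the clues, so Jae ∉ Research.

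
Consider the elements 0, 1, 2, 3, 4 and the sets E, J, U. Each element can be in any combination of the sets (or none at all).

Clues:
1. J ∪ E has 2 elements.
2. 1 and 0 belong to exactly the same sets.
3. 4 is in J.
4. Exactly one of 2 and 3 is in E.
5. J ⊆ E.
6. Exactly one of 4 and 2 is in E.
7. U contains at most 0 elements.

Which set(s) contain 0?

0: none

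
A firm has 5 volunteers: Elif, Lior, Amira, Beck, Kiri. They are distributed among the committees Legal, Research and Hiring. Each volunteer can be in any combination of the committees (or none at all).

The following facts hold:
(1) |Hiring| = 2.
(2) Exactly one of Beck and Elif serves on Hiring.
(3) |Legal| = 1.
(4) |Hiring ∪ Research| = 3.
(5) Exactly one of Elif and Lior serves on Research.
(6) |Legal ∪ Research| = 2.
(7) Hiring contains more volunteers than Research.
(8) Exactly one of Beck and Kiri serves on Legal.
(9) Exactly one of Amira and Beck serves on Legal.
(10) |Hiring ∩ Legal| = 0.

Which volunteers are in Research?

Research = {Lior}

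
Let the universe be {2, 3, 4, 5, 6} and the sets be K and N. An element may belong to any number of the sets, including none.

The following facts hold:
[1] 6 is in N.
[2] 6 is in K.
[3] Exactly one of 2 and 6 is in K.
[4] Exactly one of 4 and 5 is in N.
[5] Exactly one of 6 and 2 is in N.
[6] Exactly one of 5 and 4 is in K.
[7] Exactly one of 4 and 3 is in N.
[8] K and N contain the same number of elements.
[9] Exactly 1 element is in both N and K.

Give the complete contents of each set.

From (1): 6 ∈ N.
From (2): 6 ∈ K.
(3) (exactly one): 2 ∉ K.
(5) (exactly one): 2 ∉ N.
Suppose 3 ∈ K: no assignment then satisfies all the clues, so 3 ∉ K.

K = {5, 6}; N = {4, 6}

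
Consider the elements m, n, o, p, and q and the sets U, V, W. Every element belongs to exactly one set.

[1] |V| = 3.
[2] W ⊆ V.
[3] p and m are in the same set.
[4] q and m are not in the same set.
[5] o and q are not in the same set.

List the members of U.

U = {n, q}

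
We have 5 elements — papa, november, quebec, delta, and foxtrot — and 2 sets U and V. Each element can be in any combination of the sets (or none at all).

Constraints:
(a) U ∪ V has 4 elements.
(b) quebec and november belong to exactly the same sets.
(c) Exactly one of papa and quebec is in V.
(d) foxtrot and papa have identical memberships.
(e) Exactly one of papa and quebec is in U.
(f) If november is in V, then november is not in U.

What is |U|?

2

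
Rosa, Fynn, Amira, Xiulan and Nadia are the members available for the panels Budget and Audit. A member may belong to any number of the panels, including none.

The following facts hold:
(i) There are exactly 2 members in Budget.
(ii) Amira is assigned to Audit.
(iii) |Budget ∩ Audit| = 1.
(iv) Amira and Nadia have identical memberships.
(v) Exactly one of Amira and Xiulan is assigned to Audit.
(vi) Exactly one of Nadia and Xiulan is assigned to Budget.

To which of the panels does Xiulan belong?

From (ii): Amira ∈ Audit.
(iv): Nadia matches Amira: Nadia ∈ Audit.
(v) (exactly one): Xiulan ∉ Audit.
Suppose Xiulan ∉ Budget: no assignment then satisfies all the clues, so Xiulan ∈ Budget.

Xiulan: Budget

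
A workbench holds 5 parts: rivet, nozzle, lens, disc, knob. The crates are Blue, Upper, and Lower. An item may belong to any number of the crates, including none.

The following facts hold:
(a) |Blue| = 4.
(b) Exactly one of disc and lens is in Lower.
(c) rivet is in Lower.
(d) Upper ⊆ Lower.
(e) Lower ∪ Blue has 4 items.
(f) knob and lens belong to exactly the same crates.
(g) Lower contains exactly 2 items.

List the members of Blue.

Blue = {disc, knob, lens, rivet}

From (c): rivet ∈ Lower.
Suppose rivet ∉ Blue: no assignment then satisfies all the clues, so rivet ∈ Blue.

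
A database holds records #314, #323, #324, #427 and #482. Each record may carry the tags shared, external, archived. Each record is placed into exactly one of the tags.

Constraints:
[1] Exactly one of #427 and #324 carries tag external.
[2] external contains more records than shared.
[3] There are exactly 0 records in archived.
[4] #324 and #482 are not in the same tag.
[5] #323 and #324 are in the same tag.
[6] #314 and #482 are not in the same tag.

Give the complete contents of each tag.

shared = {#427, #482}; external = {#314, #323, #324}; archived = {}

(3): archived already has 0, so the rest are out.
Suppose #314 ∈ shared: no assignment then satisfies all the clues, so #314 ∉ shared.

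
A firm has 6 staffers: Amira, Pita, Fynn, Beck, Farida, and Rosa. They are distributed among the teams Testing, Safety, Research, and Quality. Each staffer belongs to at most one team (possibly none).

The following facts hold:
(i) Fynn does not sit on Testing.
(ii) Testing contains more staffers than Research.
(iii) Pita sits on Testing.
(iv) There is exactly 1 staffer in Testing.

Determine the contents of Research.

From (i): Fynn ∉ Testing.
From (iii): Pita ∈ Testing.
(iv): Testing already has 1, so the rest are out.
Suppose Amira ∈ Research: no assignment then satisfies all the clues, so Amira ∉ Research.

Research = {}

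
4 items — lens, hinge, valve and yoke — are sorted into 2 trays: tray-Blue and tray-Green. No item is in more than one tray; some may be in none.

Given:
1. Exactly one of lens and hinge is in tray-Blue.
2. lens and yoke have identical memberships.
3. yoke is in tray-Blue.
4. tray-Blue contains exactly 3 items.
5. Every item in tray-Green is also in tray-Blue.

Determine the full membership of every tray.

tray-Blue = {lens, valve, yoke}; tray-Green = {}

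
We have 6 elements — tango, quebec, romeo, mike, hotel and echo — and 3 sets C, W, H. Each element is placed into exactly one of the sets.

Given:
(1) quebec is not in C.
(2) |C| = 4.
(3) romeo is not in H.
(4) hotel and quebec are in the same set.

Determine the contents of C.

C = {echo, mike, romeo, tango}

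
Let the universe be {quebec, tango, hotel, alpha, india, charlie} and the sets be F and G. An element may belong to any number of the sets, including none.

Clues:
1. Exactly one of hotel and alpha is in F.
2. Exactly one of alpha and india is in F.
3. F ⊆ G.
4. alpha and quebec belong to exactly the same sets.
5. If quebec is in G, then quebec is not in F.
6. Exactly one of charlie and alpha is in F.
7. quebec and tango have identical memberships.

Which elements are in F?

F = {charlie, hotel, india}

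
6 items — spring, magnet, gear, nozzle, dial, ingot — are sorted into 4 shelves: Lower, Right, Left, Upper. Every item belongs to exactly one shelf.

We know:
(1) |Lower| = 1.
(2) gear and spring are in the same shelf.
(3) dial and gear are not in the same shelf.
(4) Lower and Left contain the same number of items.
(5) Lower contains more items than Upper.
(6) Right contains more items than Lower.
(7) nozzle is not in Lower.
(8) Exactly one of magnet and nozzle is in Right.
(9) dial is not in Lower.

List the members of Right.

From (7): nozzle ∉ Lower.
From (9): dial ∉ Lower.
Suppose spring ∉ Right: no assignment then satisfies all the clues, so spring ∈ Right.

Right = {gear, ingot, nozzle, spring}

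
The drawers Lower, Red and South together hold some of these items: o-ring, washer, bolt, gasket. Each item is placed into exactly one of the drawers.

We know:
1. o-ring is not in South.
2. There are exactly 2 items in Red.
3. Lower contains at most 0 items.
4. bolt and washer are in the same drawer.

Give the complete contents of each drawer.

Lower = {}; Red = {gasket, o-ring}; South = {bolt, washer}

From (1): o-ring ∉ South.
(3): Lower already has 0, so the rest are out.
Only one drawer left: o-ring ∈ Red.
Suppose washer ∈ Red: no assignment then satisfies all the clues, so washer ∉ Red.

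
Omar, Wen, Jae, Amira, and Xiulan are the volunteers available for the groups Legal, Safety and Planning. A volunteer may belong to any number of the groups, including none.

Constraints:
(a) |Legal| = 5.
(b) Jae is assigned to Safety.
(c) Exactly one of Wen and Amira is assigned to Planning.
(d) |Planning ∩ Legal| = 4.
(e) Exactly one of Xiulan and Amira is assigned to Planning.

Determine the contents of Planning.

Planning = {Jae, Omar, Wen, Xiulan}

From (b): Jae ∈ Safety.
(a): only 5 candidates remain for Legal, so all are in.
Suppose Omar ∉ Planning: no assignment then satisfies all the clues, so Omar ∈ Planning.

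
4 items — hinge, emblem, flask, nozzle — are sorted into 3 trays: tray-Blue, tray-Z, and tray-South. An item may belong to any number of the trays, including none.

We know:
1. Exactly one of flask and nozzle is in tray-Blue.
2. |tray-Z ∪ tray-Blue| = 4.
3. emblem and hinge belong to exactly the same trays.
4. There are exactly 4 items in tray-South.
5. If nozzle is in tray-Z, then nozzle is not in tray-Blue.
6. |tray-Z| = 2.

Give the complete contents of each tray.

tray-Blue = {emblem, flask, hinge}; tray-Z = {flask, nozzle}; tray-South = {emblem, flask, hinge, nozzle}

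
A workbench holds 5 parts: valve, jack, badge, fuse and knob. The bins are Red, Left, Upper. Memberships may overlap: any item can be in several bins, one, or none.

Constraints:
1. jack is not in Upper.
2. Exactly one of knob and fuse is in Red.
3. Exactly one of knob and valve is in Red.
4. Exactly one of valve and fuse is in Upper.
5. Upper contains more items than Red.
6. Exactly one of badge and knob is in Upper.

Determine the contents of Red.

Red = {knob}

From (1): jack ∉ Upper.
Suppose valve ∈ Red: no assignment then satisfies all the clues, so valve ∉ Red.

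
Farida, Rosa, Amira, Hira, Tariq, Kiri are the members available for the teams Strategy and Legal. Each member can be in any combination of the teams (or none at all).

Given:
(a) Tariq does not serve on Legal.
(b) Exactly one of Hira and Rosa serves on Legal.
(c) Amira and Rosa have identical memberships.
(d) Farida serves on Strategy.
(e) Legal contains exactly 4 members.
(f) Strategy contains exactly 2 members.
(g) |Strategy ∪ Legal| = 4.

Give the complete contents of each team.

Strategy = {Farida, Kiri}; Legal = {Amira, Farida, Kiri, Rosa}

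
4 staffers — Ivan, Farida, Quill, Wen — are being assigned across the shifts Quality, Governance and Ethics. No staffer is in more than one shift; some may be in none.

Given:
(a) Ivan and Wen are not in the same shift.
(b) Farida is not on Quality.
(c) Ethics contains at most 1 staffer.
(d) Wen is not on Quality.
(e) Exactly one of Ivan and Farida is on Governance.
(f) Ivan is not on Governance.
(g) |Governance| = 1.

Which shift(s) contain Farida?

Farida: Governance

From (b): Farida ∉ Quality.
From (d): Wen ∉ Quality.
From (f): Ivan ∉ Governance.
(e) (exactly one): Farida ∈ Governance.
(g): Governance already has 1, so the rest are out.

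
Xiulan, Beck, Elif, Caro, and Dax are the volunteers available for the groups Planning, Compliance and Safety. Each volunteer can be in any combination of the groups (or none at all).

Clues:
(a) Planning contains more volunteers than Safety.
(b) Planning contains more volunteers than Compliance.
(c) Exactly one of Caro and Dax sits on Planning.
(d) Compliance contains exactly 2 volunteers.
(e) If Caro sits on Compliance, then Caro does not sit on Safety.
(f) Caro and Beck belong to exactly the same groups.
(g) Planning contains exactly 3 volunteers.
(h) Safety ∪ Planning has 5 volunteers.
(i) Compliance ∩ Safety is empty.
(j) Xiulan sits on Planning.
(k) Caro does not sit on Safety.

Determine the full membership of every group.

From (j): Xiulan ∈ Planning.
From (k): Caro ∉ Safety.
(f): Beck matches Caro: Beck ∉ Safety.
Suppose Xiulan ∈ Compliance: no assignment then satisfies all the clues, so Xiulan ∉ Compliance.

Planning = {Beck, Caro, Xiulan}; Compliance = {Beck, Caro}; Safety = {Dax, Elif}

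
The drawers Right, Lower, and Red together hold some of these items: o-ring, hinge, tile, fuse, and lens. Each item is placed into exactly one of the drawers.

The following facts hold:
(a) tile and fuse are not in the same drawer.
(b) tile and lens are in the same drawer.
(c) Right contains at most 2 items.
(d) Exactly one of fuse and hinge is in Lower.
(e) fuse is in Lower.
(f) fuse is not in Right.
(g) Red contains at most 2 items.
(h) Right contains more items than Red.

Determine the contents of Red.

From (e): fuse ∈ Lower.
(a): tile ∉ Lower.
(b): lens matches tile: lens ∉ Lower.
(d) (exactly one): hinge ∉ Lower.
Suppose o-ring ∈ Red: no assignment then satisfies all the clues, so o-ring ∉ Red.

Red = {hinge}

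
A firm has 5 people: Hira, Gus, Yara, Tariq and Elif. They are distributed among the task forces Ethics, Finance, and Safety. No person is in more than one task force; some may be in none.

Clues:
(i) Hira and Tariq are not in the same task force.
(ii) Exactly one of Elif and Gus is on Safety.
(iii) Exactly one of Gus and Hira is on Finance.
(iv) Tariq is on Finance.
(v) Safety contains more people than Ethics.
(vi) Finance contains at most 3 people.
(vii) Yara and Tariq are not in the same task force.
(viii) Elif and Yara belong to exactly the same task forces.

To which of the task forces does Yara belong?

From (iv): Tariq ∈ Finance.
(i): Hira ∉ Finance.
(iii) (exactly one): Gus ∈ Finance.
(vii): Yara ∉ Finance.
(viii): Elif matches Yara: Elif ∉ Finance.
(ii) (exactly one): Elif ∈ Safety.
(viii): Yara matches Elif: Yara ∉ Ethics.
(viii): Yara matches Elif: Yara ∈ Safety.

Yara: Safety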